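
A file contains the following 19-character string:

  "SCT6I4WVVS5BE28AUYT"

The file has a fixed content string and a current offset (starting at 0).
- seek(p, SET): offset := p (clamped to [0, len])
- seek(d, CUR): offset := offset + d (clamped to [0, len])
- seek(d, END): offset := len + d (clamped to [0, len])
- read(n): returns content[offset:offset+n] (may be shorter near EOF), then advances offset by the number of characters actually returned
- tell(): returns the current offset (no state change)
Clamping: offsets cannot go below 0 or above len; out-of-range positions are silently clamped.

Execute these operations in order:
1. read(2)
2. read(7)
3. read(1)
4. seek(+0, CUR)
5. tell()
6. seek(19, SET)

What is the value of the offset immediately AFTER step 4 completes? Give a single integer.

Answer: 10

Derivation:
After 1 (read(2)): returned 'SC', offset=2
After 2 (read(7)): returned 'T6I4WVV', offset=9
After 3 (read(1)): returned 'S', offset=10
After 4 (seek(+0, CUR)): offset=10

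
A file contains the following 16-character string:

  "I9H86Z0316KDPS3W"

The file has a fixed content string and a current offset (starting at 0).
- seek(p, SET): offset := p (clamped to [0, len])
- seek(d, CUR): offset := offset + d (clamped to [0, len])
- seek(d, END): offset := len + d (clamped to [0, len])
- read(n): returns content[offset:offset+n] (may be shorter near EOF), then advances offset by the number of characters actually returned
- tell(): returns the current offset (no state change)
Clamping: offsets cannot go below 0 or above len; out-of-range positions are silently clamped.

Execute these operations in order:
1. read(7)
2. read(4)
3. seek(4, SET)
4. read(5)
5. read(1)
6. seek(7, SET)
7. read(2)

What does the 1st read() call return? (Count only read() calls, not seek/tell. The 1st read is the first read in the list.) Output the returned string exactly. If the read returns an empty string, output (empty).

Answer: I9H86Z0

Derivation:
After 1 (read(7)): returned 'I9H86Z0', offset=7
After 2 (read(4)): returned '316K', offset=11
After 3 (seek(4, SET)): offset=4
After 4 (read(5)): returned '6Z031', offset=9
After 5 (read(1)): returned '6', offset=10
After 6 (seek(7, SET)): offset=7
After 7 (read(2)): returned '31', offset=9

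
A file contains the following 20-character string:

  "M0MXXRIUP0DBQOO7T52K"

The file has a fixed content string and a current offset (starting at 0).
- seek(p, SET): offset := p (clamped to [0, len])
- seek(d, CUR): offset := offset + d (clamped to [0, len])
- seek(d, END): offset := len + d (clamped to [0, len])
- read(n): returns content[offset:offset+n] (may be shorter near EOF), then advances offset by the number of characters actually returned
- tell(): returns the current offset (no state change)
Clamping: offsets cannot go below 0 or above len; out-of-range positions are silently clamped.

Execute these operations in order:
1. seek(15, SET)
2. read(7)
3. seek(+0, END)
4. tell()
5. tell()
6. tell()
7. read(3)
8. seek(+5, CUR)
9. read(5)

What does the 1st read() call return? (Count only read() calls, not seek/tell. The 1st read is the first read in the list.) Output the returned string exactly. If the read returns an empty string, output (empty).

Answer: 7T52K

Derivation:
After 1 (seek(15, SET)): offset=15
After 2 (read(7)): returned '7T52K', offset=20
After 3 (seek(+0, END)): offset=20
After 4 (tell()): offset=20
After 5 (tell()): offset=20
After 6 (tell()): offset=20
After 7 (read(3)): returned '', offset=20
After 8 (seek(+5, CUR)): offset=20
After 9 (read(5)): returned '', offset=20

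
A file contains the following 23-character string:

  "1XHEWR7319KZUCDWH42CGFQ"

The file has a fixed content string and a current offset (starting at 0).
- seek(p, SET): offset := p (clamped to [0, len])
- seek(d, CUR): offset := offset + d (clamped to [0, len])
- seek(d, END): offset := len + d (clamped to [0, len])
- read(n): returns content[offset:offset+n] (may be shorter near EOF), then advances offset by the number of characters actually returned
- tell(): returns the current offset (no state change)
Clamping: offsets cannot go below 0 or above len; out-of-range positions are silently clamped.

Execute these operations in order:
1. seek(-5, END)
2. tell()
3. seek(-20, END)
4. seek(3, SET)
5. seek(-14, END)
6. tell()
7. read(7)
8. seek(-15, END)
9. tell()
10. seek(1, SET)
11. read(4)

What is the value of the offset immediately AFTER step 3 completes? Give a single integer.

After 1 (seek(-5, END)): offset=18
After 2 (tell()): offset=18
After 3 (seek(-20, END)): offset=3

Answer: 3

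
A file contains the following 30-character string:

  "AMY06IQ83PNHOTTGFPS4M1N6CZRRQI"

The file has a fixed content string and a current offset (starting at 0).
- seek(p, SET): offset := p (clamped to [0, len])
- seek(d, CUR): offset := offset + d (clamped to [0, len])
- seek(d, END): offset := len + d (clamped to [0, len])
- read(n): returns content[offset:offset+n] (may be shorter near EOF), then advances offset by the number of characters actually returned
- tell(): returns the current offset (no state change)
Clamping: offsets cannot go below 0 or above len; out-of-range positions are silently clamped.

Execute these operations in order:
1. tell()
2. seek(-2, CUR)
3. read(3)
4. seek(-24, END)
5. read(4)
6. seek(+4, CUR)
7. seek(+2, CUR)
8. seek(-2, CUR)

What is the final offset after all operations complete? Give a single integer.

Answer: 14

Derivation:
After 1 (tell()): offset=0
After 2 (seek(-2, CUR)): offset=0
After 3 (read(3)): returned 'AMY', offset=3
After 4 (seek(-24, END)): offset=6
After 5 (read(4)): returned 'Q83P', offset=10
After 6 (seek(+4, CUR)): offset=14
After 7 (seek(+2, CUR)): offset=16
After 8 (seek(-2, CUR)): offset=14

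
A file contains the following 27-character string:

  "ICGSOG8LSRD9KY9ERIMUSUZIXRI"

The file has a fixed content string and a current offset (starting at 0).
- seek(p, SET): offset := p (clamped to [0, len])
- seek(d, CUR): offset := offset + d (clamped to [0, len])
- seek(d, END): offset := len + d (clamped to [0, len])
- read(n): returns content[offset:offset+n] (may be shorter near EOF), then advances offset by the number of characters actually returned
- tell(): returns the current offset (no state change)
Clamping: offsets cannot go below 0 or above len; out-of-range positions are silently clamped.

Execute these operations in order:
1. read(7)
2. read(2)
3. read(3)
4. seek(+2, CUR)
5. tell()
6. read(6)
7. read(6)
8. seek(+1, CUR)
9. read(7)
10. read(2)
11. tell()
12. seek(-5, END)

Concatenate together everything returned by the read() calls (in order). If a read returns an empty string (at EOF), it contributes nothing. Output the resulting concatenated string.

After 1 (read(7)): returned 'ICGSOG8', offset=7
After 2 (read(2)): returned 'LS', offset=9
After 3 (read(3)): returned 'RD9', offset=12
After 4 (seek(+2, CUR)): offset=14
After 5 (tell()): offset=14
After 6 (read(6)): returned '9ERIMU', offset=20
After 7 (read(6)): returned 'SUZIXR', offset=26
After 8 (seek(+1, CUR)): offset=27
After 9 (read(7)): returned '', offset=27
After 10 (read(2)): returned '', offset=27
After 11 (tell()): offset=27
After 12 (seek(-5, END)): offset=22

Answer: ICGSOG8LSRD99ERIMUSUZIXR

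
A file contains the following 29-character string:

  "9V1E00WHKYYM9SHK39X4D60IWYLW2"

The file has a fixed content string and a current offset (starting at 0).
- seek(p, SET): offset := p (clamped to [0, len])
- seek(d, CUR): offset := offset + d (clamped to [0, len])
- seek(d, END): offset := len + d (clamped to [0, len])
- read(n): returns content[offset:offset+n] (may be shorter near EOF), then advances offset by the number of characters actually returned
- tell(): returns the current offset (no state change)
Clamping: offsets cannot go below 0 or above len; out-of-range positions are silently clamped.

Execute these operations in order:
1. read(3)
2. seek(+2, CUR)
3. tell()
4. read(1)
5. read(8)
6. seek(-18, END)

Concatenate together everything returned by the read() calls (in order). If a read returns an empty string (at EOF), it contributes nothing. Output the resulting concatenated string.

After 1 (read(3)): returned '9V1', offset=3
After 2 (seek(+2, CUR)): offset=5
After 3 (tell()): offset=5
After 4 (read(1)): returned '0', offset=6
After 5 (read(8)): returned 'WHKYYM9S', offset=14
After 6 (seek(-18, END)): offset=11

Answer: 9V10WHKYYM9S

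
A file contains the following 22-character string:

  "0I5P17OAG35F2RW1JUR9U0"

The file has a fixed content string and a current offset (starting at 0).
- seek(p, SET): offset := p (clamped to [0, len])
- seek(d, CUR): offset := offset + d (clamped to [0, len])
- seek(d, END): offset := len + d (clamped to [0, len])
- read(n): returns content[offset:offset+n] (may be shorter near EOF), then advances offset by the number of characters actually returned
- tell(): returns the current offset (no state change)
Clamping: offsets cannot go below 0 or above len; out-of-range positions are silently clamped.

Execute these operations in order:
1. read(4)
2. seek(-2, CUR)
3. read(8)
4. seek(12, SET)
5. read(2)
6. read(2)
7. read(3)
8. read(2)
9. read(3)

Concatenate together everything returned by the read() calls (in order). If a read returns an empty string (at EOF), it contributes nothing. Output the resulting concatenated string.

After 1 (read(4)): returned '0I5P', offset=4
After 2 (seek(-2, CUR)): offset=2
After 3 (read(8)): returned '5P17OAG3', offset=10
After 4 (seek(12, SET)): offset=12
After 5 (read(2)): returned '2R', offset=14
After 6 (read(2)): returned 'W1', offset=16
After 7 (read(3)): returned 'JUR', offset=19
After 8 (read(2)): returned '9U', offset=21
After 9 (read(3)): returned '0', offset=22

Answer: 0I5P5P17OAG32RW1JUR9U0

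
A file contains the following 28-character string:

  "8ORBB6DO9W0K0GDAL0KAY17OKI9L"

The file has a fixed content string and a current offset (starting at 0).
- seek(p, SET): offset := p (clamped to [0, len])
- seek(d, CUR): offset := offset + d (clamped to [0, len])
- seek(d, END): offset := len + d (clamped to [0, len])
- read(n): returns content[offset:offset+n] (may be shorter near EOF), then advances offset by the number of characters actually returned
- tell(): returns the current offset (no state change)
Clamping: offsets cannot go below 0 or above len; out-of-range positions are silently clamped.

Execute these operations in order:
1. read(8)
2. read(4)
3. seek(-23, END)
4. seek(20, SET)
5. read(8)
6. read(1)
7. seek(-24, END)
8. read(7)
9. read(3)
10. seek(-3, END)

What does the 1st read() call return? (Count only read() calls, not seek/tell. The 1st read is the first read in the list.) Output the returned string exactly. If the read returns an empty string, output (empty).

Answer: 8ORBB6DO

Derivation:
After 1 (read(8)): returned '8ORBB6DO', offset=8
After 2 (read(4)): returned '9W0K', offset=12
After 3 (seek(-23, END)): offset=5
After 4 (seek(20, SET)): offset=20
After 5 (read(8)): returned 'Y17OKI9L', offset=28
After 6 (read(1)): returned '', offset=28
After 7 (seek(-24, END)): offset=4
After 8 (read(7)): returned 'B6DO9W0', offset=11
After 9 (read(3)): returned 'K0G', offset=14
After 10 (seek(-3, END)): offset=25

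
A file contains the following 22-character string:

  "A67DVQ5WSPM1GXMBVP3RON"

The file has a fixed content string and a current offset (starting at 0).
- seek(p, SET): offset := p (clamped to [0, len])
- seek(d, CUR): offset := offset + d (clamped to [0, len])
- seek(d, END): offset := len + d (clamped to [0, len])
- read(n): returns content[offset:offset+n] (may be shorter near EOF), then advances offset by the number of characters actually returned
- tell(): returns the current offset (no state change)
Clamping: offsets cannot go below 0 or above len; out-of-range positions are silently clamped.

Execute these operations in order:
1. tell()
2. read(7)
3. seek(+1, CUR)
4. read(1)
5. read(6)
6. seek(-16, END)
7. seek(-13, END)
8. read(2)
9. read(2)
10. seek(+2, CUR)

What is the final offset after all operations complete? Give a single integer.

Answer: 15

Derivation:
After 1 (tell()): offset=0
After 2 (read(7)): returned 'A67DVQ5', offset=7
After 3 (seek(+1, CUR)): offset=8
After 4 (read(1)): returned 'S', offset=9
After 5 (read(6)): returned 'PM1GXM', offset=15
After 6 (seek(-16, END)): offset=6
After 7 (seek(-13, END)): offset=9
After 8 (read(2)): returned 'PM', offset=11
After 9 (read(2)): returned '1G', offset=13
After 10 (seek(+2, CUR)): offset=15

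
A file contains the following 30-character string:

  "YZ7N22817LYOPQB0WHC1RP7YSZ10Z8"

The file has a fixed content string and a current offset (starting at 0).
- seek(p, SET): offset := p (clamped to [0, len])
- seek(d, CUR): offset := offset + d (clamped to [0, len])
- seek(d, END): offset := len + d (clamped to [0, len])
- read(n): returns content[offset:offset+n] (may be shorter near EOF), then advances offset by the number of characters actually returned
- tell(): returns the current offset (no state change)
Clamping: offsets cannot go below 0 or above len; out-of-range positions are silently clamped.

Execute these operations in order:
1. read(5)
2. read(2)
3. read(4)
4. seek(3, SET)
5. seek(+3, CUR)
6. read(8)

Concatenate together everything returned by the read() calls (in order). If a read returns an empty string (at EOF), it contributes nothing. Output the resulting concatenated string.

After 1 (read(5)): returned 'YZ7N2', offset=5
After 2 (read(2)): returned '28', offset=7
After 3 (read(4)): returned '17LY', offset=11
After 4 (seek(3, SET)): offset=3
After 5 (seek(+3, CUR)): offset=6
After 6 (read(8)): returned '817LYOPQ', offset=14

Answer: YZ7N22817LY817LYOPQ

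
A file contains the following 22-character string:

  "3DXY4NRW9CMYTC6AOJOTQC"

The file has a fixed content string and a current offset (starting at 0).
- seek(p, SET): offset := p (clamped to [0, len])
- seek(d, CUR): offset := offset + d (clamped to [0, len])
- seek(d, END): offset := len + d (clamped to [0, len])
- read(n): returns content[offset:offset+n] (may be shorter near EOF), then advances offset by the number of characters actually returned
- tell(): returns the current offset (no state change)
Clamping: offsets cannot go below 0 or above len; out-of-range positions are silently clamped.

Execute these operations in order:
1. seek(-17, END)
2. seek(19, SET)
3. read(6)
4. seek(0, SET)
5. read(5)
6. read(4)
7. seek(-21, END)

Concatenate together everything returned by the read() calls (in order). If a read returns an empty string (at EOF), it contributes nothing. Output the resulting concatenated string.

After 1 (seek(-17, END)): offset=5
After 2 (seek(19, SET)): offset=19
After 3 (read(6)): returned 'TQC', offset=22
After 4 (seek(0, SET)): offset=0
After 5 (read(5)): returned '3DXY4', offset=5
After 6 (read(4)): returned 'NRW9', offset=9
After 7 (seek(-21, END)): offset=1

Answer: TQC3DXY4NRW9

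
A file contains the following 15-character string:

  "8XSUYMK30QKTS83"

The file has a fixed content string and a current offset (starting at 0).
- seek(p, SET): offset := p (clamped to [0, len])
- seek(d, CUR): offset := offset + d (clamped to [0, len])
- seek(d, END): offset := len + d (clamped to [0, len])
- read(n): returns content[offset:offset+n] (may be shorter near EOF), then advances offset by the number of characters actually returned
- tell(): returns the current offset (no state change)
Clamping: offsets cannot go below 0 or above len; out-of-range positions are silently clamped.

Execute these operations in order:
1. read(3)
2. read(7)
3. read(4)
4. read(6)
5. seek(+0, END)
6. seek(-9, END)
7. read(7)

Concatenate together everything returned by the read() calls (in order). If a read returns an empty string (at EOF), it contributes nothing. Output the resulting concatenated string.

After 1 (read(3)): returned '8XS', offset=3
After 2 (read(7)): returned 'UYMK30Q', offset=10
After 3 (read(4)): returned 'KTS8', offset=14
After 4 (read(6)): returned '3', offset=15
After 5 (seek(+0, END)): offset=15
After 6 (seek(-9, END)): offset=6
After 7 (read(7)): returned 'K30QKTS', offset=13

Answer: 8XSUYMK30QKTS83K30QKTS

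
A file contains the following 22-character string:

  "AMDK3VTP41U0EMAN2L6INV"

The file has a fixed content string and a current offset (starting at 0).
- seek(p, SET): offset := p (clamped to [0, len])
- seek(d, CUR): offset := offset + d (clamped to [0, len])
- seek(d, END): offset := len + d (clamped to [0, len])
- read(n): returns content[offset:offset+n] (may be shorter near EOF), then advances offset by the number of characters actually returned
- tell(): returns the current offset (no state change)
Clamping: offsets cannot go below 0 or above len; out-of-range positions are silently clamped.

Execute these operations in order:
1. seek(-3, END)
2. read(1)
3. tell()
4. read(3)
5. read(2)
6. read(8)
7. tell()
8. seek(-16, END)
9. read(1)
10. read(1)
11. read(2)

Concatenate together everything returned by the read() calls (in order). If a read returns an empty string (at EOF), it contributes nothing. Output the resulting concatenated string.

Answer: INVTP41

Derivation:
After 1 (seek(-3, END)): offset=19
After 2 (read(1)): returned 'I', offset=20
After 3 (tell()): offset=20
After 4 (read(3)): returned 'NV', offset=22
After 5 (read(2)): returned '', offset=22
After 6 (read(8)): returned '', offset=22
After 7 (tell()): offset=22
After 8 (seek(-16, END)): offset=6
After 9 (read(1)): returned 'T', offset=7
After 10 (read(1)): returned 'P', offset=8
After 11 (read(2)): returned '41', offset=10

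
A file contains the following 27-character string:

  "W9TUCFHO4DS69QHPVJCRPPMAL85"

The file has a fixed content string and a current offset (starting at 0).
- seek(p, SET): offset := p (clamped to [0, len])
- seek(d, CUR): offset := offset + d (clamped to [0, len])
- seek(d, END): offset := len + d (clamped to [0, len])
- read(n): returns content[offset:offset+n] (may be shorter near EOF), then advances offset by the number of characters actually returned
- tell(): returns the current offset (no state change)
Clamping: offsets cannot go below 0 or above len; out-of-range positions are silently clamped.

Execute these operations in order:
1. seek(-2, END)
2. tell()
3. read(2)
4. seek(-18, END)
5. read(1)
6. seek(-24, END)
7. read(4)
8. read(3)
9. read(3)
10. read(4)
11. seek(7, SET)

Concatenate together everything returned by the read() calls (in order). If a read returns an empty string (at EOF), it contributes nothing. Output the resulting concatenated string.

After 1 (seek(-2, END)): offset=25
After 2 (tell()): offset=25
After 3 (read(2)): returned '85', offset=27
After 4 (seek(-18, END)): offset=9
After 5 (read(1)): returned 'D', offset=10
After 6 (seek(-24, END)): offset=3
After 7 (read(4)): returned 'UCFH', offset=7
After 8 (read(3)): returned 'O4D', offset=10
After 9 (read(3)): returned 'S69', offset=13
After 10 (read(4)): returned 'QHPV', offset=17
After 11 (seek(7, SET)): offset=7

Answer: 85DUCFHO4DS69QHPV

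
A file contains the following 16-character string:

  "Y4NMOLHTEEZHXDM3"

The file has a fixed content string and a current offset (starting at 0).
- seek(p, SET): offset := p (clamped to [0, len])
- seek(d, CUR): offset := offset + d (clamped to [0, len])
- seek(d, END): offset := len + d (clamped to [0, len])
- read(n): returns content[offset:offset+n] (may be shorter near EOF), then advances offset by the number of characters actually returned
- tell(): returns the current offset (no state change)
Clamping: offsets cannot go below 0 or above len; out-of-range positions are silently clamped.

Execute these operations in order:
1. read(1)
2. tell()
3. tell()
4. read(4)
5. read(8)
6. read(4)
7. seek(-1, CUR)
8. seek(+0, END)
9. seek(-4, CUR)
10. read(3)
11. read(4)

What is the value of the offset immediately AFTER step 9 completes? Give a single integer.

Answer: 12

Derivation:
After 1 (read(1)): returned 'Y', offset=1
After 2 (tell()): offset=1
After 3 (tell()): offset=1
After 4 (read(4)): returned '4NMO', offset=5
After 5 (read(8)): returned 'LHTEEZHX', offset=13
After 6 (read(4)): returned 'DM3', offset=16
After 7 (seek(-1, CUR)): offset=15
After 8 (seek(+0, END)): offset=16
After 9 (seek(-4, CUR)): offset=12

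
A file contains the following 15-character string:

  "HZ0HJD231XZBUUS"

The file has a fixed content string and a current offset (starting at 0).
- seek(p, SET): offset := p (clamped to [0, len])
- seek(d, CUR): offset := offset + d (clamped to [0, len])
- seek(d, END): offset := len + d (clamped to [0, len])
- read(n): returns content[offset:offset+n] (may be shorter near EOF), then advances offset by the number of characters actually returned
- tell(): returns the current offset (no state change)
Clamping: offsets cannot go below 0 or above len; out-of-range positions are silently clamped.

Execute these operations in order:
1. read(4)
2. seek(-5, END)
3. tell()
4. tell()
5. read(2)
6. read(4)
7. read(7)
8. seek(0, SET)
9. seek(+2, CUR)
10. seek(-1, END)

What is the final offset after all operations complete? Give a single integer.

After 1 (read(4)): returned 'HZ0H', offset=4
After 2 (seek(-5, END)): offset=10
After 3 (tell()): offset=10
After 4 (tell()): offset=10
After 5 (read(2)): returned 'ZB', offset=12
After 6 (read(4)): returned 'UUS', offset=15
After 7 (read(7)): returned '', offset=15
After 8 (seek(0, SET)): offset=0
After 9 (seek(+2, CUR)): offset=2
After 10 (seek(-1, END)): offset=14

Answer: 14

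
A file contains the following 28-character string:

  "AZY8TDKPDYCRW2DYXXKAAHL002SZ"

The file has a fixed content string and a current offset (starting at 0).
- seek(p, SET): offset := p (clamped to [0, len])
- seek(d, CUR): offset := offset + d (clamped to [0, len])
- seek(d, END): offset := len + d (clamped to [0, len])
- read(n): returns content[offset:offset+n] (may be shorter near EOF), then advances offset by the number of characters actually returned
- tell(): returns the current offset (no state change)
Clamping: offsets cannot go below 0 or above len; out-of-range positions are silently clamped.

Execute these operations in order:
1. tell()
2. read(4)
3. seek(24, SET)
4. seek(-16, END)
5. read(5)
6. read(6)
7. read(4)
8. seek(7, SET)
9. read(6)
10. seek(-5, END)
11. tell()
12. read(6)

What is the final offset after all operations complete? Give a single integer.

After 1 (tell()): offset=0
After 2 (read(4)): returned 'AZY8', offset=4
After 3 (seek(24, SET)): offset=24
After 4 (seek(-16, END)): offset=12
After 5 (read(5)): returned 'W2DYX', offset=17
After 6 (read(6)): returned 'XKAAHL', offset=23
After 7 (read(4)): returned '002S', offset=27
After 8 (seek(7, SET)): offset=7
After 9 (read(6)): returned 'PDYCRW', offset=13
After 10 (seek(-5, END)): offset=23
After 11 (tell()): offset=23
After 12 (read(6)): returned '002SZ', offset=28

Answer: 28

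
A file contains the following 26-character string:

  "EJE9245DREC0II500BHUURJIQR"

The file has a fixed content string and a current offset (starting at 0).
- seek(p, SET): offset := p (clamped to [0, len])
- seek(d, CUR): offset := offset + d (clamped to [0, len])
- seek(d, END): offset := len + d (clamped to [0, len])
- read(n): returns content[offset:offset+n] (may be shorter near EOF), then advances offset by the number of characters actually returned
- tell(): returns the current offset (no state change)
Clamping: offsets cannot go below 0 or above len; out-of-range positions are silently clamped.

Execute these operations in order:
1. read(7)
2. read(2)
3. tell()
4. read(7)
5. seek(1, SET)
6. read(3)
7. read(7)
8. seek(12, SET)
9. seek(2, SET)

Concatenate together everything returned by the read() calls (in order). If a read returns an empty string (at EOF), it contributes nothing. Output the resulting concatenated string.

After 1 (read(7)): returned 'EJE9245', offset=7
After 2 (read(2)): returned 'DR', offset=9
After 3 (tell()): offset=9
After 4 (read(7)): returned 'EC0II50', offset=16
After 5 (seek(1, SET)): offset=1
After 6 (read(3)): returned 'JE9', offset=4
After 7 (read(7)): returned '245DREC', offset=11
After 8 (seek(12, SET)): offset=12
After 9 (seek(2, SET)): offset=2

Answer: EJE9245DREC0II50JE9245DREC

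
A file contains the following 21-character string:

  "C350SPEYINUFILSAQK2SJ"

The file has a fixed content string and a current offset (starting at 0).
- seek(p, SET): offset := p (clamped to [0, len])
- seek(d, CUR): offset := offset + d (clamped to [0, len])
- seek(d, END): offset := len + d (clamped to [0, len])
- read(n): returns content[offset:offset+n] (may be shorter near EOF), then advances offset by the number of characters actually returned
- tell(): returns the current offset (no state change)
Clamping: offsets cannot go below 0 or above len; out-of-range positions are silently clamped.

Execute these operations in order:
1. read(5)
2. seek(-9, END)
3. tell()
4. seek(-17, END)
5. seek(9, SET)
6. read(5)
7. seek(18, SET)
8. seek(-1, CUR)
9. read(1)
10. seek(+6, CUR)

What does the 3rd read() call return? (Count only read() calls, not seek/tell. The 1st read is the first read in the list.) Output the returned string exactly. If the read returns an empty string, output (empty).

Answer: K

Derivation:
After 1 (read(5)): returned 'C350S', offset=5
After 2 (seek(-9, END)): offset=12
After 3 (tell()): offset=12
After 4 (seek(-17, END)): offset=4
After 5 (seek(9, SET)): offset=9
After 6 (read(5)): returned 'NUFIL', offset=14
After 7 (seek(18, SET)): offset=18
After 8 (seek(-1, CUR)): offset=17
After 9 (read(1)): returned 'K', offset=18
After 10 (seek(+6, CUR)): offset=21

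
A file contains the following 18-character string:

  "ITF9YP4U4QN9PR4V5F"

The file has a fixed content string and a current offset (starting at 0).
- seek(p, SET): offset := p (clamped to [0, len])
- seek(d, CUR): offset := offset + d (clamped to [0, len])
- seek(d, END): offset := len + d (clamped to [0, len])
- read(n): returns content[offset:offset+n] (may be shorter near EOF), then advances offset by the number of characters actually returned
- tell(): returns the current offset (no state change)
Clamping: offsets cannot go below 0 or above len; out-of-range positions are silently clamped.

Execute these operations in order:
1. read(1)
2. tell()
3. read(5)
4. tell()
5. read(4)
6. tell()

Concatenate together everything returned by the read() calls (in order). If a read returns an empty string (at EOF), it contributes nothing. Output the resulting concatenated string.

After 1 (read(1)): returned 'I', offset=1
After 2 (tell()): offset=1
After 3 (read(5)): returned 'TF9YP', offset=6
After 4 (tell()): offset=6
After 5 (read(4)): returned '4U4Q', offset=10
After 6 (tell()): offset=10

Answer: ITF9YP4U4Q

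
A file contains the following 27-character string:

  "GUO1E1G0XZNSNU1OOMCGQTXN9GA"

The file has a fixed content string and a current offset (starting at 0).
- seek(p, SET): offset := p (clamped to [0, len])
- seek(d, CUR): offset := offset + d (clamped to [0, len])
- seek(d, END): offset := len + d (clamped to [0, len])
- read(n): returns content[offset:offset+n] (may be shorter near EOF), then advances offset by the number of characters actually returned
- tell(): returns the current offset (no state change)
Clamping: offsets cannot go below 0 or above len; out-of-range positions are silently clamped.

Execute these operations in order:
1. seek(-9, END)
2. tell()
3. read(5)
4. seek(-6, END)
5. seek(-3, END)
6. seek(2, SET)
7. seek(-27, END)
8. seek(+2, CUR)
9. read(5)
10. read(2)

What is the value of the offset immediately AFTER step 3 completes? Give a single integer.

Answer: 23

Derivation:
After 1 (seek(-9, END)): offset=18
After 2 (tell()): offset=18
After 3 (read(5)): returned 'CGQTX', offset=23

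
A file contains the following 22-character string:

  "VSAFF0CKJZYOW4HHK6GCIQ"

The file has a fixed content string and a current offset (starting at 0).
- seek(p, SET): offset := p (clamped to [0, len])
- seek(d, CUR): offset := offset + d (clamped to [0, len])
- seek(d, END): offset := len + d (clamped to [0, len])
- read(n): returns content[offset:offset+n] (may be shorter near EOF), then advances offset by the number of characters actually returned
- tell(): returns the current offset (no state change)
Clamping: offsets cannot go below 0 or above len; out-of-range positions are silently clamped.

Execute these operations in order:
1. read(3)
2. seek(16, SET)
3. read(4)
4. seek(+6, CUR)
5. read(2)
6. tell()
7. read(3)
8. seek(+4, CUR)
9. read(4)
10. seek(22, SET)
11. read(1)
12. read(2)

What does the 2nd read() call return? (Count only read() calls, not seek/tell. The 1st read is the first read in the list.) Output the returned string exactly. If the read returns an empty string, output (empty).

Answer: K6GC

Derivation:
After 1 (read(3)): returned 'VSA', offset=3
After 2 (seek(16, SET)): offset=16
After 3 (read(4)): returned 'K6GC', offset=20
After 4 (seek(+6, CUR)): offset=22
After 5 (read(2)): returned '', offset=22
After 6 (tell()): offset=22
After 7 (read(3)): returned '', offset=22
After 8 (seek(+4, CUR)): offset=22
After 9 (read(4)): returned '', offset=22
After 10 (seek(22, SET)): offset=22
After 11 (read(1)): returned '', offset=22
After 12 (read(2)): returned '', offset=22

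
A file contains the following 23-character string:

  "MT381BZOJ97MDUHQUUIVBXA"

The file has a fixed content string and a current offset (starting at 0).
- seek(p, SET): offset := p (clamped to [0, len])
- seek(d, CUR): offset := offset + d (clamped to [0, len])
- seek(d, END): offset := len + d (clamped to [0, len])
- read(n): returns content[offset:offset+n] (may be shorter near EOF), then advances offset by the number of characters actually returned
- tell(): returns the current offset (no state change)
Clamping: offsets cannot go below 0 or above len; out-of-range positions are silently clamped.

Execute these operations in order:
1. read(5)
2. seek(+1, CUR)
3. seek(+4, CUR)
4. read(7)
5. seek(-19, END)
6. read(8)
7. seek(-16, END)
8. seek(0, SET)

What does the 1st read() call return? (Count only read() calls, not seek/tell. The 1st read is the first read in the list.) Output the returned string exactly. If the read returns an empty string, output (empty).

Answer: MT381

Derivation:
After 1 (read(5)): returned 'MT381', offset=5
After 2 (seek(+1, CUR)): offset=6
After 3 (seek(+4, CUR)): offset=10
After 4 (read(7)): returned '7MDUHQU', offset=17
After 5 (seek(-19, END)): offset=4
After 6 (read(8)): returned '1BZOJ97M', offset=12
After 7 (seek(-16, END)): offset=7
After 8 (seek(0, SET)): offset=0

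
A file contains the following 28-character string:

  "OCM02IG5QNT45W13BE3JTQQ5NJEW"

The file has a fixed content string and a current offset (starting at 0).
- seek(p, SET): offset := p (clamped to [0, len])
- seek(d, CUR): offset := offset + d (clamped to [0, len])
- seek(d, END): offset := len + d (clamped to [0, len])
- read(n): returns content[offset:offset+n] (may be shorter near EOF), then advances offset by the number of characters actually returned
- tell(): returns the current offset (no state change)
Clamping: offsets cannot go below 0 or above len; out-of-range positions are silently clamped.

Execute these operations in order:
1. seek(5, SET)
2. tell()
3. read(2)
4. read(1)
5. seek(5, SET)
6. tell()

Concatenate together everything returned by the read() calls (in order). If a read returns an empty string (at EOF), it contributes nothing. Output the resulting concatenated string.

After 1 (seek(5, SET)): offset=5
After 2 (tell()): offset=5
After 3 (read(2)): returned 'IG', offset=7
After 4 (read(1)): returned '5', offset=8
After 5 (seek(5, SET)): offset=5
After 6 (tell()): offset=5

Answer: IG5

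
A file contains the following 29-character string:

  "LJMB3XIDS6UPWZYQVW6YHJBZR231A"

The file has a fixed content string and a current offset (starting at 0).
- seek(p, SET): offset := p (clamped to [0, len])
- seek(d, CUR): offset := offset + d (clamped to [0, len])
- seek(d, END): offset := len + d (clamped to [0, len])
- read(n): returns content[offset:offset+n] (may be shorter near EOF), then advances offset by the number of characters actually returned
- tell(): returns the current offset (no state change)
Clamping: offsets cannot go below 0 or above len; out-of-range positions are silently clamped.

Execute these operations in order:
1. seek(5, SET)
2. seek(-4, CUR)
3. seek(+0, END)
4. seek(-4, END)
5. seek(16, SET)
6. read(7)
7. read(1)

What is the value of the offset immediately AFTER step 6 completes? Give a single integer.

Answer: 23

Derivation:
After 1 (seek(5, SET)): offset=5
After 2 (seek(-4, CUR)): offset=1
After 3 (seek(+0, END)): offset=29
After 4 (seek(-4, END)): offset=25
After 5 (seek(16, SET)): offset=16
After 6 (read(7)): returned 'VW6YHJB', offset=23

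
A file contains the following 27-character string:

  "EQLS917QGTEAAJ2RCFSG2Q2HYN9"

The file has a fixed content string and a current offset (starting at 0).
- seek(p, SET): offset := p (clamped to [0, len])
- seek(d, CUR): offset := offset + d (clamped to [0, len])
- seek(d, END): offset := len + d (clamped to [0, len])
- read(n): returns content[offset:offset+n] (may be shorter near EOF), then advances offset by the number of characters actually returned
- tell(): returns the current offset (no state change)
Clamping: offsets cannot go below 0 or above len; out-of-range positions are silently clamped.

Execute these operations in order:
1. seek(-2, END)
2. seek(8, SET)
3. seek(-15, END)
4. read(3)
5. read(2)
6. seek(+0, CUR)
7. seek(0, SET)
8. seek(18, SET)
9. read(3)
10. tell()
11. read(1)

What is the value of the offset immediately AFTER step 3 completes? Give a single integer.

Answer: 12

Derivation:
After 1 (seek(-2, END)): offset=25
After 2 (seek(8, SET)): offset=8
After 3 (seek(-15, END)): offset=12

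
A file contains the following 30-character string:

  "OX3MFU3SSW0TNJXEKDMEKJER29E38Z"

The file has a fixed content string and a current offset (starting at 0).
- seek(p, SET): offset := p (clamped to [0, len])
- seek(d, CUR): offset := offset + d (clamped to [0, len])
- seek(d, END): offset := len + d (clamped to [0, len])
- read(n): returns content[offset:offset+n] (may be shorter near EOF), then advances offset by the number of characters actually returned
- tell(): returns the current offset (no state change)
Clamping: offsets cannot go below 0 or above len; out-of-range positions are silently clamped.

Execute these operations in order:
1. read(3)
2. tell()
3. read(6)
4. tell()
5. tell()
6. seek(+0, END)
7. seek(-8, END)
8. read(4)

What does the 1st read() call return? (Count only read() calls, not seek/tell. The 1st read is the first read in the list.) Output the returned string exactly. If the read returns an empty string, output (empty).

Answer: OX3

Derivation:
After 1 (read(3)): returned 'OX3', offset=3
After 2 (tell()): offset=3
After 3 (read(6)): returned 'MFU3SS', offset=9
After 4 (tell()): offset=9
After 5 (tell()): offset=9
After 6 (seek(+0, END)): offset=30
After 7 (seek(-8, END)): offset=22
After 8 (read(4)): returned 'ER29', offset=26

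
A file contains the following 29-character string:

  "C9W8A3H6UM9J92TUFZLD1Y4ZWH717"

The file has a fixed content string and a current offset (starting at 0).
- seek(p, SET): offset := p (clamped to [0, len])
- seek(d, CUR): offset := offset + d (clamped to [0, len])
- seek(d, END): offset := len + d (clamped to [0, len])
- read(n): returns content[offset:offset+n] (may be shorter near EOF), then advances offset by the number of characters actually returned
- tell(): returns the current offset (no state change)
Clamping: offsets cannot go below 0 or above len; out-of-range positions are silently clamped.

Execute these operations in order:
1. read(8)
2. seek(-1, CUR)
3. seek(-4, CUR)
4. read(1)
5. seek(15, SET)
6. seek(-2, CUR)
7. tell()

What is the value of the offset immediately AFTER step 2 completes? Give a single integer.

Answer: 7

Derivation:
After 1 (read(8)): returned 'C9W8A3H6', offset=8
After 2 (seek(-1, CUR)): offset=7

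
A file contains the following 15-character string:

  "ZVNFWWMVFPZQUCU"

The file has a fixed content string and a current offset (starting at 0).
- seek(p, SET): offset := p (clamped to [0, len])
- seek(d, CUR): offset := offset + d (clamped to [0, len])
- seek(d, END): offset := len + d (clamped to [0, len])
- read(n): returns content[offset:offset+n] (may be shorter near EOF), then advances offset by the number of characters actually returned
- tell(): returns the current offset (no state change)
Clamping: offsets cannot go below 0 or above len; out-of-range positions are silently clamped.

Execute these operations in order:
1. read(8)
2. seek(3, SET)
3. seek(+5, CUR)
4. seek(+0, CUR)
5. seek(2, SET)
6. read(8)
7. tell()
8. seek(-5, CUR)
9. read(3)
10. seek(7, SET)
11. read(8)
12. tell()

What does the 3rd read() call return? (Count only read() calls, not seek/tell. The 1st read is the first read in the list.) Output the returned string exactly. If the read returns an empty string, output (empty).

Answer: WMV

Derivation:
After 1 (read(8)): returned 'ZVNFWWMV', offset=8
After 2 (seek(3, SET)): offset=3
After 3 (seek(+5, CUR)): offset=8
After 4 (seek(+0, CUR)): offset=8
After 5 (seek(2, SET)): offset=2
After 6 (read(8)): returned 'NFWWMVFP', offset=10
After 7 (tell()): offset=10
After 8 (seek(-5, CUR)): offset=5
After 9 (read(3)): returned 'WMV', offset=8
After 10 (seek(7, SET)): offset=7
After 11 (read(8)): returned 'VFPZQUCU', offset=15
After 12 (tell()): offset=15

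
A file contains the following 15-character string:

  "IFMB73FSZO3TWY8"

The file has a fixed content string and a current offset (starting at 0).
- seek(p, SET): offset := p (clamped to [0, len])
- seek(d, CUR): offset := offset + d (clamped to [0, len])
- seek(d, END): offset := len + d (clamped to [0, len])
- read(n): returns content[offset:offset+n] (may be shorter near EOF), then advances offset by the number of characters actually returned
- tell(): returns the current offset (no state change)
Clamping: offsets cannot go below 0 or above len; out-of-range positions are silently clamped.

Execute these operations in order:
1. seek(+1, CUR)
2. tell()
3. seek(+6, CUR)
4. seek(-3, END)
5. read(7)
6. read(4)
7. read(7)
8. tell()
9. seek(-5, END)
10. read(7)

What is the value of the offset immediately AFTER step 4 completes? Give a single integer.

Answer: 12

Derivation:
After 1 (seek(+1, CUR)): offset=1
After 2 (tell()): offset=1
After 3 (seek(+6, CUR)): offset=7
After 4 (seek(-3, END)): offset=12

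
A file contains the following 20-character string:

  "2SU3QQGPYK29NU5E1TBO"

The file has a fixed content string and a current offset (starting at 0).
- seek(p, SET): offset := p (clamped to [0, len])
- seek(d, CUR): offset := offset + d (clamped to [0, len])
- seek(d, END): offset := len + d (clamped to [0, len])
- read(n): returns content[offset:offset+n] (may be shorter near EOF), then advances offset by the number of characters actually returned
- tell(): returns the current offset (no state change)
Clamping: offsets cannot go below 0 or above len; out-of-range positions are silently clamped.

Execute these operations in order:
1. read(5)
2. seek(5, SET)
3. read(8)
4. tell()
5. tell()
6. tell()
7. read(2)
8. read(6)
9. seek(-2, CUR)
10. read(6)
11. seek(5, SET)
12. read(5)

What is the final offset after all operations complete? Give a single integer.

After 1 (read(5)): returned '2SU3Q', offset=5
After 2 (seek(5, SET)): offset=5
After 3 (read(8)): returned 'QGPYK29N', offset=13
After 4 (tell()): offset=13
After 5 (tell()): offset=13
After 6 (tell()): offset=13
After 7 (read(2)): returned 'U5', offset=15
After 8 (read(6)): returned 'E1TBO', offset=20
After 9 (seek(-2, CUR)): offset=18
After 10 (read(6)): returned 'BO', offset=20
After 11 (seek(5, SET)): offset=5
After 12 (read(5)): returned 'QGPYK', offset=10

Answer: 10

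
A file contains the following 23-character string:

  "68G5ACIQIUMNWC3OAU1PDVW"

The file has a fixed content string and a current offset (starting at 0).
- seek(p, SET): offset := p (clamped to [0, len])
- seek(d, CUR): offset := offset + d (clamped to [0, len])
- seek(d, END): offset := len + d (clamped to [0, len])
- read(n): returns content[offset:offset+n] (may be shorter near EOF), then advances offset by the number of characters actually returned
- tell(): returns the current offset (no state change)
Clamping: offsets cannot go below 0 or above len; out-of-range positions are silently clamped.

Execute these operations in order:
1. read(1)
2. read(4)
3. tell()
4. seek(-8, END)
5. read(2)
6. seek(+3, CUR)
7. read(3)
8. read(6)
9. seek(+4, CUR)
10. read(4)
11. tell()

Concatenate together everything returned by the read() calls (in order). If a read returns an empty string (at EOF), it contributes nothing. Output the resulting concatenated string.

Answer: 68G5AOADVW

Derivation:
After 1 (read(1)): returned '6', offset=1
After 2 (read(4)): returned '8G5A', offset=5
After 3 (tell()): offset=5
After 4 (seek(-8, END)): offset=15
After 5 (read(2)): returned 'OA', offset=17
After 6 (seek(+3, CUR)): offset=20
After 7 (read(3)): returned 'DVW', offset=23
After 8 (read(6)): returned '', offset=23
After 9 (seek(+4, CUR)): offset=23
After 10 (read(4)): returned '', offset=23
After 11 (tell()): offset=23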